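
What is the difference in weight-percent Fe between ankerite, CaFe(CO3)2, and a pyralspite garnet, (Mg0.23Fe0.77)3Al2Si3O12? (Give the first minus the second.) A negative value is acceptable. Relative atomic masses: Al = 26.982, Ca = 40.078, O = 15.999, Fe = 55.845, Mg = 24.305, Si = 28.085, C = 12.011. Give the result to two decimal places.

M(CaFe(CO3)2) = 215.939 g/mol, so wt% Fe = 55.845/215.939 × 100 = 25.86%.
M((Mg0.23Fe0.77)3Al2Si3O12) = 475.979 g/mol, so wt% Fe = 129.002/475.979 × 100 = 27.10%.
25.86 − 27.10 = -1.24 pp.

-1.24 percentage points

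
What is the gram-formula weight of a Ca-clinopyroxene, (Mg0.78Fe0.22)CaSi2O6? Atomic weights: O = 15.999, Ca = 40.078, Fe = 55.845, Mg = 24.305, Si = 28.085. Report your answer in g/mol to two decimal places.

M = 0.78(24.305) + 0.22(55.845) + 1(40.078) + 2(28.085) + 6(15.999)

223.49 g/mol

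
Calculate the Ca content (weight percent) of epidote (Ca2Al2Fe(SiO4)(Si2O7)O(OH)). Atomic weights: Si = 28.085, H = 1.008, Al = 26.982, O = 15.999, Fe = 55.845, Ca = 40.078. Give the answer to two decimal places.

M(Ca2Al2Fe(SiO4)(Si2O7)O(OH)) = 483.215 g/mol.
Ca contributes 2 × 40.078 = 80.156 g per mole.
80.156/483.215 = 0.1659 → 16.59%.

16.59 weight percent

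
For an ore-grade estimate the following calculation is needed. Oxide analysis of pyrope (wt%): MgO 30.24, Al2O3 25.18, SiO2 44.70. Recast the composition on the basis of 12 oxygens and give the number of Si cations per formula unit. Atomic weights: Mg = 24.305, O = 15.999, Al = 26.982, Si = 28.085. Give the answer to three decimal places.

30.24 wt% MgO ÷ 40.304 g/mol = 0.75030 mol, giving 0.75030 Mg and 0.75030 O.
25.18 wt% Al2O3 ÷ 101.961 g/mol = 0.24696 mol, giving 0.49392 Al and 0.74088 O.
44.70 wt% SiO2 ÷ 60.083 g/mol = 0.74397 mol, giving 0.74397 Si and 1.48794 O.
Oxygen sums to 2.97912; scaling by 12/2.97912 = 4.02804 puts the formula on 12 O.
Si: 0.74397 × 4.02804 = 2.997 atoms per formula unit.

2.997 Si apfu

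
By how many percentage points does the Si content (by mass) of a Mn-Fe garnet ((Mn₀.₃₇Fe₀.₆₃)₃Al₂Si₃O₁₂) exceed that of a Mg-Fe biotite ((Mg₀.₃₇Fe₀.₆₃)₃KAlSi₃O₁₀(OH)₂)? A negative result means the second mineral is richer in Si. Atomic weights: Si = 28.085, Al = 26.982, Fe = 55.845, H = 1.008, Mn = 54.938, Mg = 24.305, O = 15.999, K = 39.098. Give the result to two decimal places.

-0.71 percentage points

M((Mn₀.₃₇Fe₀.₆₃)₃Al₂Si₃O₁₂) = 496.735 g/mol, so wt% Si = 84.255/496.735 × 100 = 16.96%.
M((Mg₀.₃₇Fe₀.₆₃)₃KAlSi₃O₁₀(OH)₂) = 476.865 g/mol, so wt% Si = 84.255/476.865 × 100 = 17.67%.
16.96 − 17.67 = -0.71 pp.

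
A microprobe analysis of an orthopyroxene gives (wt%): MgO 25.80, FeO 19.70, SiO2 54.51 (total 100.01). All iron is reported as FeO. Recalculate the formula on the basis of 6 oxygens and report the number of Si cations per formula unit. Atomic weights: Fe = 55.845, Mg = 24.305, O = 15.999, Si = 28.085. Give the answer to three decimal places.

1.995 Si apfu

25.80 wt% MgO ÷ 40.304 g/mol = 0.64013 mol, giving 0.64013 Mg and 0.64013 O.
19.70 wt% FeO ÷ 71.844 g/mol = 0.27421 mol, giving 0.27421 Fe and 0.27421 O.
54.51 wt% SiO2 ÷ 60.083 g/mol = 0.90724 mol, giving 0.90724 Si and 1.81448 O.
Oxygen sums to 2.72882; scaling by 6/2.72882 = 2.19875 puts the formula on 6 O.
Si: 0.90724 × 2.19875 = 1.995 atoms per formula unit.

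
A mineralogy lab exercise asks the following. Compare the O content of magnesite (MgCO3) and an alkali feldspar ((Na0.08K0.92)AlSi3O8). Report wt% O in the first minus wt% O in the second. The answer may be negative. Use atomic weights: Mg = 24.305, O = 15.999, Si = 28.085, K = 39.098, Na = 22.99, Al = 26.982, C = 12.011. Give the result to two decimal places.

10.73 percentage points

M(MgCO3) = 84.313 g/mol, so wt% O = 47.997/84.313 × 100 = 56.93%.
M((Na0.08K0.92)AlSi3O8) = 277.038 g/mol, so wt% O = 127.992/277.038 × 100 = 46.20%.
56.93 − 46.20 = 10.73 pp.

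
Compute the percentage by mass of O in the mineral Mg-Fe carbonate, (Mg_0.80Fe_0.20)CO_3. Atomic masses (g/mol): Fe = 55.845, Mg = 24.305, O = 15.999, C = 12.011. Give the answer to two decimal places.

Molar mass of (Mg_0.80Fe_0.20)CO_3: 0.80·24.305 + 0.20·55.845 + 1·12.011 + 3·15.999 = 90.621 g/mol.
Mass of O per formula unit: 3 × 15.999 = 47.997 g.
Weight fraction O = 47.997 / 90.621 = 0.5296.

52.96 weight percent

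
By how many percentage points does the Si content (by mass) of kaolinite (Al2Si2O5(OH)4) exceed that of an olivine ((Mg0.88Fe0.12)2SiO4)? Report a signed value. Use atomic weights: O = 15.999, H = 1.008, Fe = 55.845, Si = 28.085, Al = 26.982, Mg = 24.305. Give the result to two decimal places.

Si in Al2Si2O5(OH)4: molar mass 258.157 g/mol; 2×28.085 = 56.170 g → 21.76 wt%.
Si in (Mg0.88Fe0.12)2SiO4: molar mass 148.261 g/mol; 1×28.085 = 28.085 g → 18.94 wt%.
Difference = 21.76 − 18.94 = 2.82 percentage points.

2.82 percentage points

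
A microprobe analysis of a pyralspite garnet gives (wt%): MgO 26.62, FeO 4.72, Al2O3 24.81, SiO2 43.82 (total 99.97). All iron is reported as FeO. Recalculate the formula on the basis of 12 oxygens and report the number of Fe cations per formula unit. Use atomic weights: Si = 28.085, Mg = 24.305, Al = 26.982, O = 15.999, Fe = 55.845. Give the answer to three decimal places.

0.270 Fe apfu

MgO: 26.62/40.304 = 0.66048 mol → 0.66048 mol Mg, 0.66048 mol O.
FeO: 4.72/71.844 = 0.06570 mol → 0.06570 mol Fe, 0.06570 mol O.
Al2O3: 24.81/101.961 = 0.24333 mol → 0.48666 mol Al, 0.72999 mol O.
SiO2: 43.82/60.083 = 0.72932 mol → 0.72932 mol Si, 1.45864 mol O.
Total oxygen = 2.91481 mol. Normalization factor = 12/2.91481 = 4.11691.
Fe per 12 O = 0.06570 × 4.11691 = 0.270.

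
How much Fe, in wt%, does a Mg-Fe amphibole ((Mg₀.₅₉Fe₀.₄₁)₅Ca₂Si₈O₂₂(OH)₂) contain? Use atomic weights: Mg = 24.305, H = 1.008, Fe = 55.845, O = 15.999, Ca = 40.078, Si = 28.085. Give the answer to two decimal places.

M((Mg₀.₅₉Fe₀.₄₁)₅Ca₂Si₈O₂₂(OH)₂) = 877.010 g/mol.
Fe contributes 2.05 × 55.845 = 114.482 g per mole.
114.482/877.010 = 0.1305 → 13.05%.

13.05 wt%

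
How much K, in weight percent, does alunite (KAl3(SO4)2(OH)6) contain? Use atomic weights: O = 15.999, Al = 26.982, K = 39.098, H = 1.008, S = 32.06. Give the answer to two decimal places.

M(KAl3(SO4)2(OH)6) = 414.198 g/mol.
K contributes 1 × 39.098 = 39.098 g per mole.
39.098/414.198 = 0.0944 → 9.44%.

9.44 weight percent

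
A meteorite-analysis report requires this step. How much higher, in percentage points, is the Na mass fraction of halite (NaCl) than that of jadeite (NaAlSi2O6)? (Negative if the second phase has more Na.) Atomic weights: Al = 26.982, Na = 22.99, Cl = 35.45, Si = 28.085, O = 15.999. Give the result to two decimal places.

27.97 percentage points

First mineral: 22.990 g Na in 58.440 g formula = 39.34 wt% Na.
Second mineral: 22.990 g Na in 202.136 g formula = 11.37 wt% Na.
39.34% − 11.37% gives a difference of 27.97 percentage points.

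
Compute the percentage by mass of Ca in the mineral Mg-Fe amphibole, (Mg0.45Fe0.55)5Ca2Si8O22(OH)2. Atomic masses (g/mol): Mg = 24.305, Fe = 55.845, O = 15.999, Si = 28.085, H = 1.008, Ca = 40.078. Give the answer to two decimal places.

8.92 wt%

M((Mg0.45Fe0.55)5Ca2Si8O22(OH)2) = 899.088 g/mol.
Ca contributes 2 × 40.078 = 80.156 g per mole.
80.156/899.088 = 0.0892 → 8.92%.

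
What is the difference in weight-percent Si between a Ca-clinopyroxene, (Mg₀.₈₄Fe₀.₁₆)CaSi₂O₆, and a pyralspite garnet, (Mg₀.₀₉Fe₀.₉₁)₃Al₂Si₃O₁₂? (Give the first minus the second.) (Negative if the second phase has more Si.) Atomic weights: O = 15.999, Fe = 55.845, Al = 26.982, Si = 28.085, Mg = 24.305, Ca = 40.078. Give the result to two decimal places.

8.13 percentage points

Si in (Mg₀.₈₄Fe₀.₁₆)CaSi₂O₆: molar mass 221.593 g/mol; 2×28.085 = 56.170 g → 25.35 wt%.
Si in (Mg₀.₀₉Fe₀.₉₁)₃Al₂Si₃O₁₂: molar mass 489.226 g/mol; 3×28.085 = 84.255 g → 17.22 wt%.
Difference = 25.35 − 17.22 = 8.13 percentage points.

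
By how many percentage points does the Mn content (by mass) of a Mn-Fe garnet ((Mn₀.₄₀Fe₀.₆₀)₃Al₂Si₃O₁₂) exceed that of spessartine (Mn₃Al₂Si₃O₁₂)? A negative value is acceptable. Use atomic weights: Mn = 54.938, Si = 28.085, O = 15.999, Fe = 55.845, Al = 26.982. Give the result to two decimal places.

First mineral: 65.926 g Mn in 496.654 g formula = 13.27 wt% Mn.
Second mineral: 164.814 g Mn in 495.021 g formula = 33.29 wt% Mn.
13.27% − 33.29% gives a difference of -20.02 percentage points.

-20.02 percentage points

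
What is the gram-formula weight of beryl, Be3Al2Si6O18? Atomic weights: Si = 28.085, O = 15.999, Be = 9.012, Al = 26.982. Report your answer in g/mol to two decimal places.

The formula mass is the sum 3·9.012 + 2·26.982 + 6·28.085 + 18·15.999.

537.49 g/mol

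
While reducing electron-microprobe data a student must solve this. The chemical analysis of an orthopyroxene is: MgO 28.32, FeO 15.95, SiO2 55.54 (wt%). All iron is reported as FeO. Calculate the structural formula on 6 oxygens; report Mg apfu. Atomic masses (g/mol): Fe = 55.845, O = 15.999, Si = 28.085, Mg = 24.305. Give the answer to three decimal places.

28.32 wt% MgO ÷ 40.304 g/mol = 0.70266 mol, giving 0.70266 Mg and 0.70266 O.
15.95 wt% FeO ÷ 71.844 g/mol = 0.22201 mol, giving 0.22201 Fe and 0.22201 O.
55.54 wt% SiO2 ÷ 60.083 g/mol = 0.92439 mol, giving 0.92439 Si and 1.84878 O.
Oxygen sums to 2.77345; scaling by 6/2.77345 = 2.16337 puts the formula on 6 O.
Mg: 0.70266 × 2.16337 = 1.520 atoms per formula unit.

1.520 Mg apfu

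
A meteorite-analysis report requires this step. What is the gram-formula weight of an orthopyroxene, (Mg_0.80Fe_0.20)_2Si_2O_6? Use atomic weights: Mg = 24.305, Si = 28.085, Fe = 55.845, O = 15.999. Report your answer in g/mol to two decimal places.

M = 1.60×24.305 + 0.40×55.845 + 2×28.085 + 6×15.999

213.39 g/mol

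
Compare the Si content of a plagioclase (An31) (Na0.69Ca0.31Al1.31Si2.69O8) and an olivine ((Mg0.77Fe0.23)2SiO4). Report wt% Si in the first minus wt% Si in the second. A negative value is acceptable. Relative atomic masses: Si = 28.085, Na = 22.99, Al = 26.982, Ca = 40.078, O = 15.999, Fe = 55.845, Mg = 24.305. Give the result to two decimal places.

Si in Na0.69Ca0.31Al1.31Si2.69O8: molar mass 267.174 g/mol; 2.69×28.085 = 75.549 g → 28.28 wt%.
Si in (Mg0.77Fe0.23)2SiO4: molar mass 155.199 g/mol; 1×28.085 = 28.085 g → 18.10 wt%.
Difference = 28.28 − 18.10 = 10.18 percentage points.

10.18 percentage points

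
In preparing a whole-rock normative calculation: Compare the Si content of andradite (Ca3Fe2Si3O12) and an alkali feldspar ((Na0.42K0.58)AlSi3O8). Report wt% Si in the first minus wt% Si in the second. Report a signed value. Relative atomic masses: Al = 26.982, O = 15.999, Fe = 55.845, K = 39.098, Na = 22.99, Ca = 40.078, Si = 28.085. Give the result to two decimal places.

-14.45 percentage points

M(Ca3Fe2Si3O12) = 508.167 g/mol, so wt% Si = 84.255/508.167 × 100 = 16.58%.
M((Na0.42K0.58)AlSi3O8) = 271.562 g/mol, so wt% Si = 84.255/271.562 × 100 = 31.03%.
16.58 − 31.03 = -14.45 pp.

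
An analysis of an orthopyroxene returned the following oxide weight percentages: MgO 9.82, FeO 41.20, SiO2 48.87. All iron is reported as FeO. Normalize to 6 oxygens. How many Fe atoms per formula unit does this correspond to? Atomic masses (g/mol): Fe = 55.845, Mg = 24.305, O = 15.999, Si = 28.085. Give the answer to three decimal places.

MgO: 9.82/40.304 = 0.24365 mol → 0.24365 mol Mg, 0.24365 mol O.
FeO: 41.20/71.844 = 0.57346 mol → 0.57346 mol Fe, 0.57346 mol O.
SiO2: 48.87/60.083 = 0.81337 mol → 0.81337 mol Si, 1.62674 mol O.
Total oxygen = 2.44385 mol. Normalization factor = 6/2.44385 = 2.45514.
Fe per 6 O = 0.57346 × 2.45514 = 1.408.

1.408 Fe apfu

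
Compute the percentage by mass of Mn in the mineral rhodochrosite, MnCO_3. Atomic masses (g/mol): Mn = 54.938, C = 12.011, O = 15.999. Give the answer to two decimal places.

M(MnCO_3) = 114.946 g/mol.
Mn contributes 1 × 54.938 = 54.938 g per mole.
54.938/114.946 = 0.4779 → 47.79%.

47.79 mass %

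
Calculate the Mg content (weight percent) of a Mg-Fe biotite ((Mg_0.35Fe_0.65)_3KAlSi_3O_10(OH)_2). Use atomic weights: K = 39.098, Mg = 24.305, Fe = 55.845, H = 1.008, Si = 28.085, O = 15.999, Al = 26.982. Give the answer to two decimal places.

Formula mass = 1.05·24.305 + 1.95·55.845 + 1·39.098 + 1·26.982 + 3·28.085 + 12·15.999 + 2·1.008 = 478.757 g/mol, of which 25.520 g is Mg.
So Mg makes up 25.520/478.757 = 0.0533 of the mass, i.e. 5.33%.

5.33 weight percent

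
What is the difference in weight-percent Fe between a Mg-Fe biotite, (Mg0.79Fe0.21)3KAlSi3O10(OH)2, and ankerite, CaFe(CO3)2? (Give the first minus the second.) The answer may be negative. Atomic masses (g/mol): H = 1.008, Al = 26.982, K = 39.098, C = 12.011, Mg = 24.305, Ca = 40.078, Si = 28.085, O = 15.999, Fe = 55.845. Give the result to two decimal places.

Fe in (Mg0.79Fe0.21)3KAlSi3O10(OH)2: molar mass 437.124 g/mol; 0.63×55.845 = 35.182 g → 8.05 wt%.
Fe in CaFe(CO3)2: molar mass 215.939 g/mol; 1×55.845 = 55.845 g → 25.86 wt%.
Difference = 8.05 − 25.86 = -17.81 percentage points.

-17.81 percentage points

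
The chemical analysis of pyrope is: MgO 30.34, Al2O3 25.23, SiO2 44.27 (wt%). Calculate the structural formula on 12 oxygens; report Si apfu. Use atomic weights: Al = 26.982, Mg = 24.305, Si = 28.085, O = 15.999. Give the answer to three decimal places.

30.34 wt% MgO ÷ 40.304 g/mol = 0.75278 mol, giving 0.75278 Mg and 0.75278 O.
25.23 wt% Al2O3 ÷ 101.961 g/mol = 0.24745 mol, giving 0.49490 Al and 0.74235 O.
44.27 wt% SiO2 ÷ 60.083 g/mol = 0.73681 mol, giving 0.73681 Si and 1.47362 O.
Oxygen sums to 2.96875; scaling by 12/2.96875 = 4.04211 puts the formula on 12 O.
Si: 0.73681 × 4.04211 = 2.978 atoms per formula unit.

2.978 Si apfu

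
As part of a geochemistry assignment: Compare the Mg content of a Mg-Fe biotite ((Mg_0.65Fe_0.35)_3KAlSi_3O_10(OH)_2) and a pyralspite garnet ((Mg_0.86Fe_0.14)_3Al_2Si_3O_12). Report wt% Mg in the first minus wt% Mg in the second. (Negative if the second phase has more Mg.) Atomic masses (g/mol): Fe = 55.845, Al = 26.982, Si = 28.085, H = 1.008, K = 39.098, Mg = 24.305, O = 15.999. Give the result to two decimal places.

First mineral: 47.395 g Mg in 450.371 g formula = 10.52 wt% Mg.
Second mineral: 62.707 g Mg in 416.369 g formula = 15.06 wt% Mg.
10.52% − 15.06% gives a difference of -4.54 percentage points.

-4.54 percentage points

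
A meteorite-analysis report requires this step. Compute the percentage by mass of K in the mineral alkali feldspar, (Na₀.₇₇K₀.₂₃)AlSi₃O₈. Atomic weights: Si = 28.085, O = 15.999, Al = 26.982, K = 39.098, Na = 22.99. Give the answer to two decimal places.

3.38 mass %

M((Na₀.₇₇K₀.₂₃)AlSi₃O₈) = 265.924 g/mol.
K contributes 0.23 × 39.098 = 8.993 g per mole.
8.993/265.924 = 0.0338 → 3.38%.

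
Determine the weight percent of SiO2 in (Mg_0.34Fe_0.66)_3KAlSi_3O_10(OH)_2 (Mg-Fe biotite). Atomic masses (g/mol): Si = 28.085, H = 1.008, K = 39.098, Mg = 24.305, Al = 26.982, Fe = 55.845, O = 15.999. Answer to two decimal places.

M((Mg_0.34Fe_0.66)_3KAlSi_3O_10(OH)_2) = 479.703 g/mol; M(SiO2) = 60.083 g/mol.
Moles SiO2 per formula unit = 3 Si ÷ 1 = 3.0000.
SiO2 fraction = (3.0000 × 60.083) / 479.703 = 180.249/479.703 = 0.3758.

37.58 wt%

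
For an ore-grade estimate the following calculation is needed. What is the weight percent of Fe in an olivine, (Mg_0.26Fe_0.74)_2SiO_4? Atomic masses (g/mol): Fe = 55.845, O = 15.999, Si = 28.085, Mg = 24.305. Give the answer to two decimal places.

44.11 wt%

M((Mg_0.26Fe_0.74)_2SiO_4) = 187.370 g/mol.
Fe contributes 1.48 × 55.845 = 82.651 g per mole.
82.651/187.370 = 0.4411 → 44.11%.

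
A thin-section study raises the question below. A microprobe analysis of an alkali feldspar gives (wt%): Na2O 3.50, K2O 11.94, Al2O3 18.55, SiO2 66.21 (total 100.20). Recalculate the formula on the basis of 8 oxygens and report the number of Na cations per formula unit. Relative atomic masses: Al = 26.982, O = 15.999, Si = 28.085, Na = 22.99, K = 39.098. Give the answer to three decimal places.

3.50 wt% Na2O ÷ 61.979 g/mol = 0.05647 mol, giving 0.11294 Na and 0.05647 O.
11.94 wt% K2O ÷ 94.195 g/mol = 0.12676 mol, giving 0.25352 K and 0.12676 O.
18.55 wt% Al2O3 ÷ 101.961 g/mol = 0.18193 mol, giving 0.36386 Al and 0.54579 O.
66.21 wt% SiO2 ÷ 60.083 g/mol = 1.10198 mol, giving 1.10198 Si and 2.20396 O.
Oxygen sums to 2.93298; scaling by 8/2.93298 = 2.72760 puts the formula on 8 O.
Na: 0.11294 × 2.72760 = 0.308 atoms per formula unit.

0.308 Na apfu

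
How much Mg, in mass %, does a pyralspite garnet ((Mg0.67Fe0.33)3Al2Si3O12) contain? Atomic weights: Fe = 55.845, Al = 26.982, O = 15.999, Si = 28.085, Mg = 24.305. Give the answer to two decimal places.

11.25 mass %

Formula mass = 2.01×24.305 + 0.99×55.845 + 2×26.982 + 3×28.085 + 12×15.999 = 434.347 g/mol, of which 48.853 g is Mg.
So Mg makes up 48.853/434.347 = 0.1125 of the mass, i.e. 11.25%.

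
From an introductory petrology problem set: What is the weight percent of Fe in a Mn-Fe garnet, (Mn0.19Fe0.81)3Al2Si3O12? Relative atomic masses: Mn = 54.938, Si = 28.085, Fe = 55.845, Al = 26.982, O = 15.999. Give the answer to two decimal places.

27.29 wt%

Molar mass of (Mn0.19Fe0.81)3Al2Si3O12: 0.57*54.938 + 2.43*55.845 + 2*26.982 + 3*28.085 + 12*15.999 = 497.225 g/mol.
Mass of Fe per formula unit: 2.43 × 55.845 = 135.703 g.
Weight fraction Fe = 135.703 / 497.225 = 0.2729.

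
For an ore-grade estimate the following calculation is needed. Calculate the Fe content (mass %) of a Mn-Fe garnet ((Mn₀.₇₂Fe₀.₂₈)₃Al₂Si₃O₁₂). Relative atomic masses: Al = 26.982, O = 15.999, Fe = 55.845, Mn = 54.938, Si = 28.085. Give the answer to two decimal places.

M((Mn₀.₇₂Fe₀.₂₈)₃Al₂Si₃O₁₂) = 495.783 g/mol.
Fe contributes 0.84 × 55.845 = 46.910 g per mole.
46.910/495.783 = 0.0946 → 9.46%.

9.46 mass %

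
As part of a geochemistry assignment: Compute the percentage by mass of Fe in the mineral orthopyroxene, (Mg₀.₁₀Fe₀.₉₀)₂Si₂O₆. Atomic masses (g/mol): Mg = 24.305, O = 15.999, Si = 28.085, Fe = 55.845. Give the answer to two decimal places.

M((Mg₀.₁₀Fe₀.₉₀)₂Si₂O₆) = 257.546 g/mol.
Fe contributes 1.80 × 55.845 = 100.521 g per mole.
100.521/257.546 = 0.3903 → 39.03%.

39.03 wt%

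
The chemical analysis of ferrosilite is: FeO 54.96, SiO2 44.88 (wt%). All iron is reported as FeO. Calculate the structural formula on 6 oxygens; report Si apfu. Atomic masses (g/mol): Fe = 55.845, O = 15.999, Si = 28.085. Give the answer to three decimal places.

FeO (M=71.844): mol = 0.76499; Fe = 0.76499, O = 0.76499.
SiO2 (M=60.083): mol = 0.74697; Si = 0.74697, O = 1.49394.
ΣO = 2.25893; factor = 6/ΣO = 2.65612.
Si apfu = 0.74697 × 2.65612 = 1.984.

1.984 Si apfu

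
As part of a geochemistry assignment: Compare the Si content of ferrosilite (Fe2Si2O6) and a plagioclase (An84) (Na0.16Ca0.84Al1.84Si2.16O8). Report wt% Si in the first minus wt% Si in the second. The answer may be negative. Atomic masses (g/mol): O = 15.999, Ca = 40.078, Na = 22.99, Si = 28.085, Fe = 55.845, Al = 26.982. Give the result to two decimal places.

-0.72 percentage points

Si in Fe2Si2O6: molar mass 263.854 g/mol; 2×28.085 = 56.170 g → 21.29 wt%.
Si in Na0.16Ca0.84Al1.84Si2.16O8: molar mass 275.646 g/mol; 2.16×28.085 = 60.664 g → 22.01 wt%.
Difference = 21.29 − 22.01 = -0.72 percentage points.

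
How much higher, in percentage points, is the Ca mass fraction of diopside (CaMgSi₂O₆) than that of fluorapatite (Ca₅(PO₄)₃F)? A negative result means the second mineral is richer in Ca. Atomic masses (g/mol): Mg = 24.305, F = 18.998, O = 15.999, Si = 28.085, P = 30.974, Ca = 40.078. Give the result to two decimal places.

-21.23 percentage points

M(CaMgSi₂O₆) = 216.547 g/mol, so wt% Ca = 40.078/216.547 × 100 = 18.51%.
M(Ca₅(PO₄)₃F) = 504.298 g/mol, so wt% Ca = 200.390/504.298 × 100 = 39.74%.
18.51 − 39.74 = -21.23 pp.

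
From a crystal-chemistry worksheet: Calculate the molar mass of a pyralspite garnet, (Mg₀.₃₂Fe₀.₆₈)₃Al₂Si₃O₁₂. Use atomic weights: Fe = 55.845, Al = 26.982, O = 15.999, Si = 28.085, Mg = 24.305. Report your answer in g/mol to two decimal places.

467.46 g/mol

Mg: 0.96 × 24.305 = 23.3328
Fe: 2.04 × 55.845 = 113.9238
Al: 2 × 26.982 = 53.9640
Si: 3 × 28.085 = 84.2550
O: 12 × 15.999 = 191.9880
Summing the contributions gives the formula mass.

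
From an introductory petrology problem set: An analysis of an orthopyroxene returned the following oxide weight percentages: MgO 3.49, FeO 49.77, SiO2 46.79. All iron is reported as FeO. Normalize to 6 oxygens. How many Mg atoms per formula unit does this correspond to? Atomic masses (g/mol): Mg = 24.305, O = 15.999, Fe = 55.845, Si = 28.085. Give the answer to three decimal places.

0.222 Mg apfu

3.49 wt% MgO ÷ 40.304 g/mol = 0.08659 mol, giving 0.08659 Mg and 0.08659 O.
49.77 wt% FeO ÷ 71.844 g/mol = 0.69275 mol, giving 0.69275 Fe and 0.69275 O.
46.79 wt% SiO2 ÷ 60.083 g/mol = 0.77876 mol, giving 0.77876 Si and 1.55752 O.
Oxygen sums to 2.33686; scaling by 6/2.33686 = 2.56755 puts the formula on 6 O.
Mg: 0.08659 × 2.56755 = 0.222 atoms per formula unit.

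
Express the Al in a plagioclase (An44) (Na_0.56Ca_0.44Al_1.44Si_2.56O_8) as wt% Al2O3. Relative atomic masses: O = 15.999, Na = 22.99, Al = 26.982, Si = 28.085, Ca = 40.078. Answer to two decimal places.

Molar mass of Na_0.56Ca_0.44Al_1.44Si_2.56O_8 = 0.56×22.99 + 0.44×40.078 + 1.44×26.982 + 2.56×28.085 + 8×15.999 = 269.252 g/mol.
Each formula unit contains 1.44 Al, equivalent to 1.44/2 = 0.7200 mol Al2O3.
M(Al2O3) = 2×26.982 + 3×15.999 = 101.961 g/mol.
Mass of Al2O3 per formula unit = 0.7200 × 101.961 = 73.412 g.
Al2O3 wt% = 73.412 / 269.252 × 100 = 27.27%.

27.27 wt%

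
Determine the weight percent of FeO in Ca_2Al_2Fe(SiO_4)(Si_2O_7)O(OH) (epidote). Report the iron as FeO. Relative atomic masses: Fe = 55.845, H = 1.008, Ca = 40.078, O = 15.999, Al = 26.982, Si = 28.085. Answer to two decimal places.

Formula mass = 483.215 g/mol.
1 Fe → 1.0000 mol FeO per formula unit; M(FeO) = 71.844, so FeO mass = 71.844 g.
71.844/483.215 × 100 = 14.87 wt%.

14.87 wt%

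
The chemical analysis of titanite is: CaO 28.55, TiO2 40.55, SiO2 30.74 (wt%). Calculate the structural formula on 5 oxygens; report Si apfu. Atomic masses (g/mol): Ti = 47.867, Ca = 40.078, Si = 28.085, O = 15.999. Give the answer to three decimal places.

28.55 wt% CaO ÷ 56.077 g/mol = 0.50912 mol, giving 0.50912 Ca and 0.50912 O.
40.55 wt% TiO2 ÷ 79.865 g/mol = 0.50773 mol, giving 0.50773 Ti and 1.01546 O.
30.74 wt% SiO2 ÷ 60.083 g/mol = 0.51163 mol, giving 0.51163 Si and 1.02326 O.
Oxygen sums to 2.54784; scaling by 5/2.54784 = 1.96245 puts the formula on 5 O.
Si: 0.51163 × 1.96245 = 1.004 atoms per formula unit.

1.004 Si apfu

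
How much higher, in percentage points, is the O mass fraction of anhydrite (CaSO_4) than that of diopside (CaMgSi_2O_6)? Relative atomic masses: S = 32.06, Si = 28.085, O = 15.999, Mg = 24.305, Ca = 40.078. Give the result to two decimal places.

2.68 percentage points

First mineral: 63.996 g O in 136.134 g formula = 47.01 wt% O.
Second mineral: 95.994 g O in 216.547 g formula = 44.33 wt% O.
47.01% − 44.33% gives a difference of 2.68 percentage points.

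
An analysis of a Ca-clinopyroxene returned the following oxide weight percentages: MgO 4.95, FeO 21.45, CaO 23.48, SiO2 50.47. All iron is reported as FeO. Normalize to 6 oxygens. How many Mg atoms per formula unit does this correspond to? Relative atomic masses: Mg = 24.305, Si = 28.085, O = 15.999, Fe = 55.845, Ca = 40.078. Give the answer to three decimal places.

0.292 Mg apfu

MgO (M=40.304): mol = 0.12282; Mg = 0.12282, O = 0.12282.
FeO (M=71.844): mol = 0.29856; Fe = 0.29856, O = 0.29856.
CaO (M=56.077): mol = 0.41871; Ca = 0.41871, O = 0.41871.
SiO2 (M=60.083): mol = 0.84000; Si = 0.84000, O = 1.68000.
ΣO = 2.52009; factor = 6/ΣO = 2.38087.
Mg apfu = 0.12282 × 2.38087 = 0.292.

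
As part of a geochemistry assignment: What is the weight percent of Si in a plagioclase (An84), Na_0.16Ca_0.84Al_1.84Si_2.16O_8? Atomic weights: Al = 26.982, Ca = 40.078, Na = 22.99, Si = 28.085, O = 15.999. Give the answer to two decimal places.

M(Na_0.16Ca_0.84Al_1.84Si_2.16O_8) = 275.646 g/mol.
Si contributes 2.16 × 28.085 = 60.664 g per mole.
60.664/275.646 = 0.2201 → 22.01%.

22.01 mass %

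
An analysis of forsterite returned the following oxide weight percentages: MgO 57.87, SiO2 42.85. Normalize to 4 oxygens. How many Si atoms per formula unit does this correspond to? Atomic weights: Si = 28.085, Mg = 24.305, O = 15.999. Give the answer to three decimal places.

MgO: 57.87/40.304 = 1.43584 mol → 1.43584 mol Mg, 1.43584 mol O.
SiO2: 42.85/60.083 = 0.71318 mol → 0.71318 mol Si, 1.42636 mol O.
Total oxygen = 2.86220 mol. Normalization factor = 4/2.86220 = 1.39753.
Si per 4 O = 0.71318 × 1.39753 = 0.997.

0.997 Si apfu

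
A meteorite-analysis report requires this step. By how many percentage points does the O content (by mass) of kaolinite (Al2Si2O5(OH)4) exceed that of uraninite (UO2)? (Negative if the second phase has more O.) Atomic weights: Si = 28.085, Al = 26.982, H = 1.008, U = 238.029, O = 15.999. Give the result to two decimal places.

M(Al2Si2O5(OH)4) = 258.157 g/mol, so wt% O = 143.991/258.157 × 100 = 55.78%.
M(UO2) = 270.027 g/mol, so wt% O = 31.998/270.027 × 100 = 11.85%.
55.78 − 11.85 = 43.93 pp.

43.93 percentage points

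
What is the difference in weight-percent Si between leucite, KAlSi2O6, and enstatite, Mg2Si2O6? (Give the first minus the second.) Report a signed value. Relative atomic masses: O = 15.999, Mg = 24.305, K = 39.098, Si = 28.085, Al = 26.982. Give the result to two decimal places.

Si in KAlSi2O6: molar mass 218.244 g/mol; 2×28.085 = 56.170 g → 25.74 wt%.
Si in Mg2Si2O6: molar mass 200.774 g/mol; 2×28.085 = 56.170 g → 27.98 wt%.
Difference = 25.74 − 27.98 = -2.24 percentage points.

-2.24 percentage points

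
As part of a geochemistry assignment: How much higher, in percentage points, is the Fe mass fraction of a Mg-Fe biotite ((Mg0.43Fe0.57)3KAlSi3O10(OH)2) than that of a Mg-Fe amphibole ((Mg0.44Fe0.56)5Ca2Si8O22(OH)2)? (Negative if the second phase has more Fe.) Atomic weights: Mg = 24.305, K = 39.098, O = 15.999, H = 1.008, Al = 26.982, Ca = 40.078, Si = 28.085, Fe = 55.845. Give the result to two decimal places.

2.91 percentage points

Fe in (Mg0.43Fe0.57)3KAlSi3O10(OH)2: molar mass 471.187 g/mol; 1.71×55.845 = 95.495 g → 20.27 wt%.
Fe in (Mg0.44Fe0.56)5Ca2Si8O22(OH)2: molar mass 900.665 g/mol; 2.80×55.845 = 156.366 g → 17.36 wt%.
Difference = 20.27 − 17.36 = 2.91 percentage points.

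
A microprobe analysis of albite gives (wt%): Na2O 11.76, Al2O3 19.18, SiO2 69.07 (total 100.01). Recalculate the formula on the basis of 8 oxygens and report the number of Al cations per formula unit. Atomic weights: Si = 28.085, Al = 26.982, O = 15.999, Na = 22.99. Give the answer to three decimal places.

Na2O (M=61.979): mol = 0.18974; Na = 0.37948, O = 0.18974.
Al2O3 (M=101.961): mol = 0.18811; Al = 0.37622, O = 0.56433.
SiO2 (M=60.083): mol = 1.14958; Si = 1.14958, O = 2.29916.
ΣO = 3.05323; factor = 8/ΣO = 2.62018.
Al apfu = 0.37622 × 2.62018 = 0.986.

0.986 Al apfu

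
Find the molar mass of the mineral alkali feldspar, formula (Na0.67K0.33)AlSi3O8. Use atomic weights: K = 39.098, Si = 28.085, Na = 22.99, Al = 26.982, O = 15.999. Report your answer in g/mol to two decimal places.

Na: 0.67 × 22.99 = 15.4033
K: 0.33 × 39.098 = 12.9023
Al: 1 × 26.982 = 26.9820
Si: 3 × 28.085 = 84.2550
O: 8 × 15.999 = 127.9920
Summing the contributions gives the formula mass.

267.53 g/mol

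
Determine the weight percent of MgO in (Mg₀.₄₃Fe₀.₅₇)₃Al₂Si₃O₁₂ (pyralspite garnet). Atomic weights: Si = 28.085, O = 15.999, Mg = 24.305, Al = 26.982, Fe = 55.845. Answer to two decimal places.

11.38 wt%

Formula mass = 457.055 g/mol.
1.29 Mg → 1.2900 mol MgO per formula unit; M(MgO) = 40.304, so MgO mass = 51.992 g.
51.992/457.055 × 100 = 11.38 wt%.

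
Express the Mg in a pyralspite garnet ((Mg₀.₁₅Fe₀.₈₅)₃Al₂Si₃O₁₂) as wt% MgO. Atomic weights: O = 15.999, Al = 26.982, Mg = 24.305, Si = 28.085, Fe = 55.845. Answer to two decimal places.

3.75 wt%

Formula mass = 483.549 g/mol.
0.45 Mg → 0.4500 mol MgO per formula unit; M(MgO) = 40.304, so MgO mass = 18.137 g.
18.137/483.549 × 100 = 3.75 wt%.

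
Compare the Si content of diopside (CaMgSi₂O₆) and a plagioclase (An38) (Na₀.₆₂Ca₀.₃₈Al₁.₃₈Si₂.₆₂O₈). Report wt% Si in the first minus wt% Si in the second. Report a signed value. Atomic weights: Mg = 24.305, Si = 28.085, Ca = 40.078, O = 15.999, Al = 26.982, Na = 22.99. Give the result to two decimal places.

-1.49 percentage points

Si in CaMgSi₂O₆: molar mass 216.547 g/mol; 2×28.085 = 56.170 g → 25.94 wt%.
Si in Na₀.₆₂Ca₀.₃₈Al₁.₃₈Si₂.₆₂O₈: molar mass 268.293 g/mol; 2.62×28.085 = 73.583 g → 27.43 wt%.
Difference = 25.94 − 27.43 = -1.49 percentage points.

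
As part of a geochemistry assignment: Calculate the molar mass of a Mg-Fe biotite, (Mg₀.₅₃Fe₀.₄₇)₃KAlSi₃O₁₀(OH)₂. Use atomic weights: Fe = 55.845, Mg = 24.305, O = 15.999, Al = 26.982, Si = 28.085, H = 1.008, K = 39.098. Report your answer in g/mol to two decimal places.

461.73 g/mol

The formula mass is the sum 1.59·24.305 + 1.41·55.845 + 1·39.098 + 1·26.982 + 3·28.085 + 12·15.999 + 2·1.008.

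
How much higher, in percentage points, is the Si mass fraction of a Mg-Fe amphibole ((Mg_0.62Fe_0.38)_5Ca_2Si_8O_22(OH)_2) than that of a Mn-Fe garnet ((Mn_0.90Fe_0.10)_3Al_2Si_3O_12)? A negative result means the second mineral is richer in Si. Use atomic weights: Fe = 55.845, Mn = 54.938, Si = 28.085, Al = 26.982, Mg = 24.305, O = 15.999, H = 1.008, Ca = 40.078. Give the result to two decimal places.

8.75 percentage points

First mineral: 224.680 g Si in 872.279 g formula = 25.76 wt% Si.
Second mineral: 84.255 g Si in 495.293 g formula = 17.01 wt% Si.
25.76% − 17.01% gives a difference of 8.75 percentage points.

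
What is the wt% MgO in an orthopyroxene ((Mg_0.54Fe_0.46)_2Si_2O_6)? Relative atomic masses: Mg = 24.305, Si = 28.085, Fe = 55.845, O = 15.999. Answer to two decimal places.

18.94 wt%

M((Mg_0.54Fe_0.46)_2Si_2O_6) = 229.791 g/mol; M(MgO) = 40.304 g/mol.
Moles MgO per formula unit = 1.08 Mg ÷ 1 = 1.0800.
MgO fraction = (1.0800 × 40.304) / 229.791 = 43.528/229.791 = 0.1894.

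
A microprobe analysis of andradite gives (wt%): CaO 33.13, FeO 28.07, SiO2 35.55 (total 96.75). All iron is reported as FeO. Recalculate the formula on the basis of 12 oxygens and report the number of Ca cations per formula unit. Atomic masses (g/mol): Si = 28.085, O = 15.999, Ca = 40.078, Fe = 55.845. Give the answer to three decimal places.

33.13 wt% CaO ÷ 56.077 g/mol = 0.59079 mol, giving 0.59079 Ca and 0.59079 O.
28.07 wt% FeO ÷ 71.844 g/mol = 0.39071 mol, giving 0.39071 Fe and 0.39071 O.
35.55 wt% SiO2 ÷ 60.083 g/mol = 0.59168 mol, giving 0.59168 Si and 1.18336 O.
Oxygen sums to 2.16486; scaling by 12/2.16486 = 5.54308 puts the formula on 12 O.
Ca: 0.59079 × 5.54308 = 3.275 atoms per formula unit.

3.275 Ca apfu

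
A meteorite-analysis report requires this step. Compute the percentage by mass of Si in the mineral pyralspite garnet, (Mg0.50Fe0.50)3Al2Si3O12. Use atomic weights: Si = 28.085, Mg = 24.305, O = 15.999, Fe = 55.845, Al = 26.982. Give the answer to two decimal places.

Molar mass of (Mg0.50Fe0.50)3Al2Si3O12: 1.50·24.305 + 1.50·55.845 + 2·26.982 + 3·28.085 + 12·15.999 = 450.432 g/mol.
Mass of Si per formula unit: 3 × 28.085 = 84.255 g.
Weight fraction Si = 84.255 / 450.432 = 0.1871.

18.71 mass %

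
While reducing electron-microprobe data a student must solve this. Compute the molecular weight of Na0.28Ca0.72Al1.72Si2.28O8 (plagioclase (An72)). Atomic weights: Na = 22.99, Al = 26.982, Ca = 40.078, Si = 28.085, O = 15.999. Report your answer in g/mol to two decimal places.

Na: 0.28 × 22.99 = 6.4372
Ca: 0.72 × 40.078 = 28.8562
Al: 1.72 × 26.982 = 46.4090
Si: 2.28 × 28.085 = 64.0338
O: 8 × 15.999 = 127.9920
Summing the contributions gives the formula mass.

273.73 g/mol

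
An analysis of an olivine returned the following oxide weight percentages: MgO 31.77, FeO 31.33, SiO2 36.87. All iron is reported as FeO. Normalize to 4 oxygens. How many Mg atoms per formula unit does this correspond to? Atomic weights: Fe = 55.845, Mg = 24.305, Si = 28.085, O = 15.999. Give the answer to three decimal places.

1.286 Mg apfu

MgO (M=40.304): mol = 0.78826; Mg = 0.78826, O = 0.78826.
FeO (M=71.844): mol = 0.43608; Fe = 0.43608, O = 0.43608.
SiO2 (M=60.083): mol = 0.61365; Si = 0.61365, O = 1.22730.
ΣO = 2.45164; factor = 4/ΣO = 1.63156.
Mg apfu = 0.78826 × 1.63156 = 1.286.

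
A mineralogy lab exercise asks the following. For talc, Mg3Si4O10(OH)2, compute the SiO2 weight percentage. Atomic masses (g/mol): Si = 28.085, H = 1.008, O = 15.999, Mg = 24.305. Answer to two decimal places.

Molar mass of Mg3Si4O10(OH)2 = 3*24.305 + 4*28.085 + 12*15.999 + 2*1.008 = 379.259 g/mol.
Each formula unit contains 4 Si, equivalent to 4/1 = 4.0000 mol SiO2.
M(SiO2) = 1×28.085 + 2×15.999 = 60.083 g/mol.
Mass of SiO2 per formula unit = 4.0000 × 60.083 = 240.332 g.
SiO2 wt% = 240.332 / 379.259 × 100 = 63.37%.

63.37 wt%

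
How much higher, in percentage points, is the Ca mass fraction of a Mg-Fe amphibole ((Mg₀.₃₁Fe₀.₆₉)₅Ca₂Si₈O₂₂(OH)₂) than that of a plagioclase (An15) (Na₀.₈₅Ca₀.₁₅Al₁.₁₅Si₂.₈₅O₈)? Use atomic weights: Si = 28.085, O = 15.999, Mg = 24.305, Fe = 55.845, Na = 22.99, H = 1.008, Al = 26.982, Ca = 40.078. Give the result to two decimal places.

6.43 percentage points

M((Mg₀.₃₁Fe₀.₆₉)₅Ca₂Si₈O₂₂(OH)₂) = 921.166 g/mol, so wt% Ca = 80.156/921.166 × 100 = 8.70%.
M(Na₀.₈₅Ca₀.₁₅Al₁.₁₅Si₂.₈₅O₈) = 264.617 g/mol, so wt% Ca = 6.012/264.617 × 100 = 2.27%.
8.70 − 2.27 = 6.43 pp.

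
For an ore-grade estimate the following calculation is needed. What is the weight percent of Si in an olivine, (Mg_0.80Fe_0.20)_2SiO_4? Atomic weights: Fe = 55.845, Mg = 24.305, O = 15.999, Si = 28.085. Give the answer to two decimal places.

Molar mass of (Mg_0.80Fe_0.20)_2SiO_4: 1.60·24.305 + 0.40·55.845 + 1·28.085 + 4·15.999 = 153.307 g/mol.
Mass of Si per formula unit: 1 × 28.085 = 28.085 g.
Weight fraction Si = 28.085 / 153.307 = 0.1832.

18.32 mass %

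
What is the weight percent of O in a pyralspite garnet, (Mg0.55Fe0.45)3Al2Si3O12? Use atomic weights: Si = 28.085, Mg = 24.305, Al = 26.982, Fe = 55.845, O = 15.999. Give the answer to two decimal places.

43.08 mass %

Formula mass = 1.65×24.305 + 1.35×55.845 + 2×26.982 + 3×28.085 + 12×15.999 = 445.701 g/mol, of which 191.988 g is O.
So O makes up 191.988/445.701 = 0.4308 of the mass, i.e. 43.08%.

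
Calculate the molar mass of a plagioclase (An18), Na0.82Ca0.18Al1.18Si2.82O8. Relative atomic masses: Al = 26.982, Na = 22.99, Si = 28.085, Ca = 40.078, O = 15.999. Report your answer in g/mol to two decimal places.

265.10 g/mol

The formula mass is the sum 0.82(22.99) + 0.18(40.078) + 1.18(26.982) + 2.82(28.085) + 8(15.999).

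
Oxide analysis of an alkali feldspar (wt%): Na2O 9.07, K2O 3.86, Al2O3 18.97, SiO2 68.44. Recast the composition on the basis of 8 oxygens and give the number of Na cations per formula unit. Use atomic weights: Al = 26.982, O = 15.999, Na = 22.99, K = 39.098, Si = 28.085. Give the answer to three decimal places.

9.07 wt% Na2O ÷ 61.979 g/mol = 0.14634 mol, giving 0.29268 Na and 0.14634 O.
3.86 wt% K2O ÷ 94.195 g/mol = 0.04098 mol, giving 0.08196 K and 0.04098 O.
18.97 wt% Al2O3 ÷ 101.961 g/mol = 0.18605 mol, giving 0.37210 Al and 0.55815 O.
68.44 wt% SiO2 ÷ 60.083 g/mol = 1.13909 mol, giving 1.13909 Si and 2.27818 O.
Oxygen sums to 3.02365; scaling by 8/3.02365 = 2.64581 puts the formula on 8 O.
Na: 0.29268 × 2.64581 = 0.774 atoms per formula unit.

0.774 Na apfu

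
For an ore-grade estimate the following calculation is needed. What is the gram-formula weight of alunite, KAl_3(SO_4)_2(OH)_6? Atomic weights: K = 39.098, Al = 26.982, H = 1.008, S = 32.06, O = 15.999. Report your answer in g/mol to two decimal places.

414.20 g/mol

K: 1 × 39.098 = 39.0980
Al: 3 × 26.982 = 80.9460
S: 2 × 32.06 = 64.1200
O: 14 × 15.999 = 223.9860
H: 6 × 1.008 = 6.0480
Summing the contributions gives the formula mass.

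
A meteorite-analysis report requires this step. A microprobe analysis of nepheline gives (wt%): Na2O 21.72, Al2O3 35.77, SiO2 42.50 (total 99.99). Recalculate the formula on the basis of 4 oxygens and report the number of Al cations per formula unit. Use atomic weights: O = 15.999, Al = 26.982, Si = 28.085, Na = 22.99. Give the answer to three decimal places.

0.996 Al apfu

Na2O (M=61.979): mol = 0.35044; Na = 0.70088, O = 0.35044.
Al2O3 (M=101.961): mol = 0.35082; Al = 0.70164, O = 1.05246.
SiO2 (M=60.083): mol = 0.70735; Si = 0.70735, O = 1.41470.
ΣO = 2.81760; factor = 4/ΣO = 1.41965.
Al apfu = 0.70164 × 1.41965 = 0.996.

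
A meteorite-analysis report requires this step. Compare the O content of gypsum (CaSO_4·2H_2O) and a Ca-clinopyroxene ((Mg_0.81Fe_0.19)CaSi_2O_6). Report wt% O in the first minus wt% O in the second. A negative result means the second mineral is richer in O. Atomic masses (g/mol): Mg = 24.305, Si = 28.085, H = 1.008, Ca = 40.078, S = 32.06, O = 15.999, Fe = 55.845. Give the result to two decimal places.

M(CaSO_4·2H_2O) = 172.164 g/mol, so wt% O = 95.994/172.164 × 100 = 55.76%.
M((Mg_0.81Fe_0.19)CaSi_2O_6) = 222.540 g/mol, so wt% O = 95.994/222.540 × 100 = 43.14%.
55.76 − 43.14 = 12.62 pp.

12.62 percentage points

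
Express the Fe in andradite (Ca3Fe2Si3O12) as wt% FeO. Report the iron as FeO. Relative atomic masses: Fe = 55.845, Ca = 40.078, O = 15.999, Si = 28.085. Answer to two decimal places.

M(Ca3Fe2Si3O12) = 508.167 g/mol; M(FeO) = 71.844 g/mol.
Moles FeO per formula unit = 2 Fe ÷ 1 = 2.0000.
FeO fraction = (2.0000 × 71.844) / 508.167 = 143.688/508.167 = 0.2828.

28.28 wt%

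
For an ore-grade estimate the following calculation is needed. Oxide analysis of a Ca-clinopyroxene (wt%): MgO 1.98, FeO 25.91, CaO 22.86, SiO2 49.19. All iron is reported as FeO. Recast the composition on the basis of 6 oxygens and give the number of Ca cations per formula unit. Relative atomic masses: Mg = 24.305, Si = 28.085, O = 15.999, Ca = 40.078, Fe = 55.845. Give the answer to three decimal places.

MgO (M=40.304): mol = 0.04913; Mg = 0.04913, O = 0.04913.
FeO (M=71.844): mol = 0.36064; Fe = 0.36064, O = 0.36064.
CaO (M=56.077): mol = 0.40765; Ca = 0.40765, O = 0.40765.
SiO2 (M=60.083): mol = 0.81870; Si = 0.81870, O = 1.63740.
ΣO = 2.45482; factor = 6/ΣO = 2.44417.
Ca apfu = 0.40765 × 2.44417 = 0.996.

0.996 Ca apfu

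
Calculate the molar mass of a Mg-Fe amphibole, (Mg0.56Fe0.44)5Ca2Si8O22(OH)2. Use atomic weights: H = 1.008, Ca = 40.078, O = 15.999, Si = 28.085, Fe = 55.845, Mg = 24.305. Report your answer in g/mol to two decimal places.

881.74 g/mol

The formula mass is the sum 2.80·24.305 + 2.20·55.845 + 2·40.078 + 8·28.085 + 24·15.999 + 2·1.008.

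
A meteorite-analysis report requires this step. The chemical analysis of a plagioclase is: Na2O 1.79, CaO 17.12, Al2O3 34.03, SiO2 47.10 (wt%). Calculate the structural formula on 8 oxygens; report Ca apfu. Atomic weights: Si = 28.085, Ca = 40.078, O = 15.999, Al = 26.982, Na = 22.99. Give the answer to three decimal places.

Na2O: 1.79/61.979 = 0.02888 mol → 0.05776 mol Na, 0.02888 mol O.
CaO: 17.12/56.077 = 0.30529 mol → 0.30529 mol Ca, 0.30529 mol O.
Al2O3: 34.03/101.961 = 0.33376 mol → 0.66752 mol Al, 1.00128 mol O.
SiO2: 47.10/60.083 = 0.78392 mol → 0.78392 mol Si, 1.56784 mol O.
Total oxygen = 2.90329 mol. Normalization factor = 8/2.90329 = 2.75549.
Ca per 8 O = 0.30529 × 2.75549 = 0.841.

0.841 Ca apfu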